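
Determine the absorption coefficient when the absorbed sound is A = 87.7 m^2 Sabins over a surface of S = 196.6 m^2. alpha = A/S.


Absorption coefficient = absorbed power / incident power
alpha = A / S = 87.7 / 196.6 = 0.44608


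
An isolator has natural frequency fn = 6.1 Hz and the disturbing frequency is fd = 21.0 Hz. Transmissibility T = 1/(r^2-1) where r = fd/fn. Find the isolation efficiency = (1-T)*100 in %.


r = 21.0 / 6.1 = 3.44262
r^2 - 1 = 3.44262^2 - 1 = 10.8516
T = 1/10.8516 = 0.0921523
Efficiency = (1 - 0.0921523)*100 = 90.785 %


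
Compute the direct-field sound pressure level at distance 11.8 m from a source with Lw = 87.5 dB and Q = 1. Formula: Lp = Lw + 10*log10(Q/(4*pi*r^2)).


4*pi*r^2 = 4*pi*11.8^2 = 1749.74 m^2
Q / (4*pi*r^2) = 1 / 1749.74 = 0.000571513
Lp = 87.5 + 10*log10(0.000571513) = 55.07 dB


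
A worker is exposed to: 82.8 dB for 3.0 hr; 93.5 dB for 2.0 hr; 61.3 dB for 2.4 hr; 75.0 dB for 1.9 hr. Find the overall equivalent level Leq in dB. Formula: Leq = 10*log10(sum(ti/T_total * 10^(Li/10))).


T_total = 3.0 + 2.0 + 2.4 + 1.9 = 9.3 hr
(3.0/9.3) * 10^(82.8/10) = 6.14665e+07
(2.0/9.3) * 10^(93.5/10) = 4.81445e+08
(2.4/9.3) * 10^(61.3/10) = 348119
(1.9/9.3) * 10^(75.0/10) = 6.46057e+06
Sum = 6.14665e+07 + 4.81445e+08 + 348119 + 6.46057e+06 = 5.4972e+08
Leq = 10*log10(5.4972e+08) = 87.401 dB


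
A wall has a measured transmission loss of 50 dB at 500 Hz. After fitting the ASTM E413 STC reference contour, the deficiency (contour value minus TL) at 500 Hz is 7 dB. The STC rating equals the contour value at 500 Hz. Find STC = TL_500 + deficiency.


By ASTM E413, STC = value of the fitted reference contour at 500 Hz.
Contour value at 500 Hz = TL_500 + deficiency = 50 + 7 = 57
STC = 57


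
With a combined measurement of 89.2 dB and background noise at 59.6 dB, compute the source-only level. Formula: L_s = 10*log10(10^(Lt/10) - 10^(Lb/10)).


10^(89.2/10) = 8.31764e+08
10^(59.6/10) = 912011
Difference = 8.31764e+08 - 912011 = 8.30852e+08
L_source = 10*log10(8.30852e+08) = 89.195 dB


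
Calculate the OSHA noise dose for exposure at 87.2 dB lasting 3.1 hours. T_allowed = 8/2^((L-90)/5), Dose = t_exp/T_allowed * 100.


T_allowed = 8 / 2^((87.2 - 90)/5) = 11.7942 hr
Dose = 3.1 / 11.7942 * 100 = 26.284 %


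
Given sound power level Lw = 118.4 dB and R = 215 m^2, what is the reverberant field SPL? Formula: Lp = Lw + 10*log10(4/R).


4/R = 4/215 = 0.0186047
Lp = 118.4 + 10*log10(0.0186047) = 101.1 dB


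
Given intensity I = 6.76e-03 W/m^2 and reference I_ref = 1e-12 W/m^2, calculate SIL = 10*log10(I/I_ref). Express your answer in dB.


I / I_ref = 6.76e-03 / 1e-12 = 6.76e+09
SIL = 10 * log10(6.76e+09) = 98.299 dB


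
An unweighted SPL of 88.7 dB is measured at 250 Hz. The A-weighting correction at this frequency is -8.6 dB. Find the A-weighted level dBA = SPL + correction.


A-weighting table: 250 Hz -> -8.6 dB correction
SPL_A = SPL + correction = 88.7 + (-8.6) = 80.1 dBA


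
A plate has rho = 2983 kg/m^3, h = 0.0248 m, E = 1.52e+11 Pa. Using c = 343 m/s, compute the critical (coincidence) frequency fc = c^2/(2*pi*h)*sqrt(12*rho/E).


12*rho/E = 12*2983/1.52e+11 = 2.355e-07
sqrt(12*rho/E) = sqrt(2.355e-07) = 0.000485283
c^2/(2*pi*h) = 343^2/(2*pi*0.0248) = 755017
fc = 755017 * 0.000485283 = 366.4 Hz


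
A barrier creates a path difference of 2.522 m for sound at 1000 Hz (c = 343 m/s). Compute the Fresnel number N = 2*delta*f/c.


N = 2*delta*f/c = 2*delta/lambda, where lambda = c/f
lambda = 343 / 1000 = 0.343 m
N = 2 * 2.522 / 0.343 = 14.706


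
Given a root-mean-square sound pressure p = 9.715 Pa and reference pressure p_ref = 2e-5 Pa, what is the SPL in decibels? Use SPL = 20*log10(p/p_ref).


p / p_ref = 9.715 / 2e-5 = 485750
SPL = 20 * log10(485750) = 113.73 dB


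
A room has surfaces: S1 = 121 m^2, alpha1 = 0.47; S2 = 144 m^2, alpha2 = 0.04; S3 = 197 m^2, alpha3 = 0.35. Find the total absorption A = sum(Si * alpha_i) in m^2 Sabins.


121 * 0.47 = 56.87
144 * 0.04 = 5.76
197 * 0.35 = 68.95
A_total = 56.87 + 5.76 + 68.95 = 131.58 m^2


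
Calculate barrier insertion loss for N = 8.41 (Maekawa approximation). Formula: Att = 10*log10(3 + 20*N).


3 + 20*N = 3 + 20*8.41 = 171.2
Att = 10*log10(171.2) = 22.335 dB


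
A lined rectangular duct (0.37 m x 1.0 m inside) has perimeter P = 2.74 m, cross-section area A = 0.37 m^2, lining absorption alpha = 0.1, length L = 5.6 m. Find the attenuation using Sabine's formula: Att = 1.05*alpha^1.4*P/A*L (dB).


alpha^1.4 = 0.1^1.4 = 0.0398107
Attenuation rate = 1.05 * alpha^1.4 * P / A
= 1.05 * 0.0398107 * 2.74 / 0.37 = 0.309555 dB/m
Total Att = 0.309555 * 5.6 = 1.7335 dB


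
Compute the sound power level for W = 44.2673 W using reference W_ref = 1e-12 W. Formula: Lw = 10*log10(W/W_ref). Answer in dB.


W / W_ref = 44.2673 / 1e-12 = 4.42673e+13
Lw = 10 * log10(4.42673e+13) = 136.46 dB


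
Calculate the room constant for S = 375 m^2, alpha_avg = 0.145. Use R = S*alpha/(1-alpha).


R = 375 * 0.145 / (1 - 0.145) = 63.596 m^2


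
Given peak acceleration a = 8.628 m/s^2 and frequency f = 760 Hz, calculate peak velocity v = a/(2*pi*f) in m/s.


omega = 2*pi*f = 2*pi*760 = 4775.22 rad/s
v = a / omega = 8.628 / 4775.22 = 0.0018068 m/s


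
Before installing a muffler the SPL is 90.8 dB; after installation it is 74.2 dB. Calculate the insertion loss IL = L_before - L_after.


Insertion loss = SPL without muffler - SPL with muffler
IL = 90.8 - 74.2 = 16.6 dB


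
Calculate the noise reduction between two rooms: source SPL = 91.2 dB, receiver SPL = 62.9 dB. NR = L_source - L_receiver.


NR = L_source - L_receiver (difference between source and receiving room levels)
NR = 91.2 - 62.9 = 28.3 dB


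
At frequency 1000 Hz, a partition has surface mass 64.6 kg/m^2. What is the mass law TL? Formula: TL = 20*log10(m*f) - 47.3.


m * f = 64.6 * 1000 = 64600
20*log10(64600) = 96.2047 dB
TL = 96.2047 - 47.3 = 48.905 dB


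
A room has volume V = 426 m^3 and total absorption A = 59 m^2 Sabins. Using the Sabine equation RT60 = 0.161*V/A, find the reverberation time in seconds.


RT60 = 0.161 * 426 / 59 = 1.1625 s


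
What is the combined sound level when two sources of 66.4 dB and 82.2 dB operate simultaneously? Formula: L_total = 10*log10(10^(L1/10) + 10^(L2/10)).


10^(66.4/10) = 4.36516e+06
10^(82.2/10) = 1.65959e+08
Sum = 4.36516e+06 + 1.65959e+08 = 1.70324e+08
L_total = 10*log10(1.70324e+08) = 82.313 dB


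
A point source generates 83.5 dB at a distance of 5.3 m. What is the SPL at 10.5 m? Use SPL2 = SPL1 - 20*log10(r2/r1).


r2/r1 = 10.5/5.3 = 1.98113
Correction = 20*log10(1.98113) = 5.93826 dB
SPL2 = 83.5 - 5.93826 = 77.562 dB


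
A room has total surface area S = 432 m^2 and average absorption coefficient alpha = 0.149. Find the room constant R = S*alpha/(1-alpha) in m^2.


R = 432 * 0.149 / (1 - 0.149) = 75.638 m^2


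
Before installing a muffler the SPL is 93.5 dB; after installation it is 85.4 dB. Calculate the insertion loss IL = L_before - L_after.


Insertion loss = SPL without muffler - SPL with muffler
IL = 93.5 - 85.4 = 8.1 dB


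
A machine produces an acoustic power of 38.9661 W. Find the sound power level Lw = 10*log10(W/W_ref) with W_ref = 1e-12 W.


W / W_ref = 38.9661 / 1e-12 = 3.89661e+13
Lw = 10 * log10(3.89661e+13) = 135.91 dB


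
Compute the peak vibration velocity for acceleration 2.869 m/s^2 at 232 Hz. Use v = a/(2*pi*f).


omega = 2*pi*f = 2*pi*232 = 1457.7 rad/s
v = a / omega = 2.869 / 1457.7 = 0.0019682 m/s


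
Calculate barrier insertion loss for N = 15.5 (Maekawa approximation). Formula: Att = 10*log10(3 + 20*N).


3 + 20*N = 3 + 20*15.5 = 313
Att = 10*log10(313) = 24.955 dB


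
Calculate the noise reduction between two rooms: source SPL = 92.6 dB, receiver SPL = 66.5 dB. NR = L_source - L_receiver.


NR = L_source - L_receiver (difference between source and receiving room levels)
NR = 92.6 - 66.5 = 26.1 dB


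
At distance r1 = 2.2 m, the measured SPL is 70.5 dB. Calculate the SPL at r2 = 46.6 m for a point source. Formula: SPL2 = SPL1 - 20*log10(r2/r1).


r2/r1 = 46.6/2.2 = 21.1818
Correction = 20*log10(21.1818) = 26.5193 dB
SPL2 = 70.5 - 26.5193 = 43.981 dB


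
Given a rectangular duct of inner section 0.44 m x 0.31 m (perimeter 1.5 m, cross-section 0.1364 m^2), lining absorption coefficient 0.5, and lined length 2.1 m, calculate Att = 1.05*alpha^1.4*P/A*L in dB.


alpha^1.4 = 0.5^1.4 = 0.378929
Attenuation rate = 1.05 * alpha^1.4 * P / A
= 1.05 * 0.378929 * 1.5 / 0.1364 = 4.37546 dB/m
Total Att = 4.37546 * 2.1 = 9.1885 dB


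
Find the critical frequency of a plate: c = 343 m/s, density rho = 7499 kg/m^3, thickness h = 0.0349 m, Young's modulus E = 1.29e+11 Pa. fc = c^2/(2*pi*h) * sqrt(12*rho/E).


12*rho/E = 12*7499/1.29e+11 = 6.97581e-07
sqrt(12*rho/E) = sqrt(6.97581e-07) = 0.000835213
c^2/(2*pi*h) = 343^2/(2*pi*0.0349) = 536516
fc = 536516 * 0.000835213 = 448.11 Hz


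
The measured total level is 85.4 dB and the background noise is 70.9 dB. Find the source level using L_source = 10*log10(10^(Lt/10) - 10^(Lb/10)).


10^(85.4/10) = 3.46737e+08
10^(70.9/10) = 1.23027e+07
Difference = 3.46737e+08 - 1.23027e+07 = 3.34434e+08
L_source = 10*log10(3.34434e+08) = 85.243 dB


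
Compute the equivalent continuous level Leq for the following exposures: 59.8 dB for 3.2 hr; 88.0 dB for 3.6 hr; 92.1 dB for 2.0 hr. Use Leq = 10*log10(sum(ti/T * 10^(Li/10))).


T_total = 3.2 + 3.6 + 2.0 = 8.8 hr
(3.2/8.8) * 10^(59.8/10) = 347270
(3.6/8.8) * 10^(88.0/10) = 2.58119e+08
(2.0/8.8) * 10^(92.1/10) = 3.68593e+08
Sum = 347270 + 2.58119e+08 + 3.68593e+08 = 6.27059e+08
Leq = 10*log10(6.27059e+08) = 87.973 dB


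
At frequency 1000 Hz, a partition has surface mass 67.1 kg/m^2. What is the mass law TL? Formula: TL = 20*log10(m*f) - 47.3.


m * f = 67.1 * 1000 = 67100
20*log10(67100) = 96.5345 dB
TL = 96.5345 - 47.3 = 49.234 dB


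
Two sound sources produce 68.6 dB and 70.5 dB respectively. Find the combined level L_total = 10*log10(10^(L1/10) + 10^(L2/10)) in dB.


10^(68.6/10) = 7.24436e+06
10^(70.5/10) = 1.12202e+07
Sum = 7.24436e+06 + 1.12202e+07 = 1.84646e+07
L_total = 10*log10(1.84646e+07) = 72.663 dB


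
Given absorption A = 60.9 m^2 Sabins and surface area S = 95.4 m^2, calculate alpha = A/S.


Absorption coefficient = absorbed power / incident power
alpha = A / S = 60.9 / 95.4 = 0.63836


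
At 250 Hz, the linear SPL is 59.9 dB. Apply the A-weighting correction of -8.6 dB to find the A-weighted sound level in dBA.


A-weighting table: 250 Hz -> -8.6 dB correction
SPL_A = SPL + correction = 59.9 + (-8.6) = 51.3 dBA


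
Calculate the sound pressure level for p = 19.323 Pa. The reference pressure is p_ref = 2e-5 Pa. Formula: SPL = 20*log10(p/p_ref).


p / p_ref = 19.323 / 2e-5 = 966150
SPL = 20 * log10(966150) = 119.7 dB


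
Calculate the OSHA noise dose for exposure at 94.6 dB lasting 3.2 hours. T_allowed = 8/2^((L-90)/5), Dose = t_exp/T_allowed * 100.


T_allowed = 8 / 2^((94.6 - 90)/5) = 4.22807 hr
Dose = 3.2 / 4.22807 * 100 = 75.685 %


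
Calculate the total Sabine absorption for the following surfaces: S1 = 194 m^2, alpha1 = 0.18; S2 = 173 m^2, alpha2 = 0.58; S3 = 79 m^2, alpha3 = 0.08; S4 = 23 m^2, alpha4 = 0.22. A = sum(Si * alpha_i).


194 * 0.18 = 34.92
173 * 0.58 = 100.34
79 * 0.08 = 6.32
23 * 0.22 = 5.06
A_total = 34.92 + 100.34 + 6.32 + 5.06 = 146.64 m^2


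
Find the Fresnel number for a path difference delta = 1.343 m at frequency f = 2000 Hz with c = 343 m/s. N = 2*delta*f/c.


N = 2*delta*f/c = 2*delta/lambda, where lambda = c/f
lambda = 343 / 2000 = 0.1715 m
N = 2 * 1.343 / 0.1715 = 15.662


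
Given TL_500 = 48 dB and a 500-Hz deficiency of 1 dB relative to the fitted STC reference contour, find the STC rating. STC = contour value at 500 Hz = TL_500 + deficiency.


By ASTM E413, STC = value of the fitted reference contour at 500 Hz.
Contour value at 500 Hz = TL_500 + deficiency = 48 + 1 = 49
STC = 49


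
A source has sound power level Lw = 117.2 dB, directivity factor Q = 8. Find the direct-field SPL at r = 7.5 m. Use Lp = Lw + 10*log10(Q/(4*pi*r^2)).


4*pi*r^2 = 4*pi*7.5^2 = 706.858 m^2
Q / (4*pi*r^2) = 8 / 706.858 = 0.0113177
Lp = 117.2 + 10*log10(0.0113177) = 97.738 dB


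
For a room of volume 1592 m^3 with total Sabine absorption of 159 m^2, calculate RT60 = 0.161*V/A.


RT60 = 0.161 * 1592 / 159 = 1.612 s


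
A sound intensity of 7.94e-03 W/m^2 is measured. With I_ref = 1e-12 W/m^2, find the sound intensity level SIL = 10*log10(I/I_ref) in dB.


I / I_ref = 7.94e-03 / 1e-12 = 7.94e+09
SIL = 10 * log10(7.94e+09) = 98.998 dB


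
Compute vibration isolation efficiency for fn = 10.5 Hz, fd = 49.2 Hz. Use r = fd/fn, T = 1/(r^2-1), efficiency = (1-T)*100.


r = 49.2 / 10.5 = 4.68571
r^2 - 1 = 4.68571^2 - 1 = 20.9559
T = 1/20.9559 = 0.0477193
Efficiency = (1 - 0.0477193)*100 = 95.228 %


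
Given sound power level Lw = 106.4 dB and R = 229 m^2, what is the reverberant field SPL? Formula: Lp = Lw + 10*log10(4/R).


4/R = 4/229 = 0.0174672
Lp = 106.4 + 10*log10(0.0174672) = 88.822 dB


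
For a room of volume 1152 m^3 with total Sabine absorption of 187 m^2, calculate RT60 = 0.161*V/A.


RT60 = 0.161 * 1152 / 187 = 0.99183 s


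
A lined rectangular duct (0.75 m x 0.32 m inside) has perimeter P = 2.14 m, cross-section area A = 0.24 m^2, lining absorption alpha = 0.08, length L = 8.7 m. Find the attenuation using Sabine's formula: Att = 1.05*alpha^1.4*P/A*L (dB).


alpha^1.4 = 0.08^1.4 = 0.029129
Attenuation rate = 1.05 * alpha^1.4 * P / A
= 1.05 * 0.029129 * 2.14 / 0.24 = 0.27272 dB/m
Total Att = 0.27272 * 8.7 = 2.3727 dB


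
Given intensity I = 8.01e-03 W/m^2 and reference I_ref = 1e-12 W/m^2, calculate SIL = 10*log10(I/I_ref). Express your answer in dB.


I / I_ref = 8.01e-03 / 1e-12 = 8.01e+09
SIL = 10 * log10(8.01e+09) = 99.036 dB


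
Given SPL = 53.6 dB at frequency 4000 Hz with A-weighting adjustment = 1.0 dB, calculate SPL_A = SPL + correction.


A-weighting table: 4000 Hz -> 1.0 dB correction
SPL_A = SPL + correction = 53.6 + (1.0) = 54.6 dBA


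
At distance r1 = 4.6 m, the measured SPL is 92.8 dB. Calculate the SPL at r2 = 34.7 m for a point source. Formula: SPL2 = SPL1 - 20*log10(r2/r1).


r2/r1 = 34.7/4.6 = 7.54348
Correction = 20*log10(7.54348) = 17.5514 dB
SPL2 = 92.8 - 17.5514 = 75.249 dB


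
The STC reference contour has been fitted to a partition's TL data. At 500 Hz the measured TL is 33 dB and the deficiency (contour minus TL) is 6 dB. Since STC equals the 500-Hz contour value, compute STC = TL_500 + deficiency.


By ASTM E413, STC = value of the fitted reference contour at 500 Hz.
Contour value at 500 Hz = TL_500 + deficiency = 33 + 6 = 39
STC = 39


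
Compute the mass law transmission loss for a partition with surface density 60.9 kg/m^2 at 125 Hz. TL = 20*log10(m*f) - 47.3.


m * f = 60.9 * 125 = 7612.5
20*log10(7612.5) = 77.6305 dB
TL = 77.6305 - 47.3 = 30.331 dB


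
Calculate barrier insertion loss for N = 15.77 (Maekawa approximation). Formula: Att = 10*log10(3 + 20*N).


3 + 20*N = 3 + 20*15.77 = 318.4
Att = 10*log10(318.4) = 25.03 dB


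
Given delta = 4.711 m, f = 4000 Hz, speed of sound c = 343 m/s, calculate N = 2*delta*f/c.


N = 2*delta*f/c = 2*delta/lambda, where lambda = c/f
lambda = 343 / 4000 = 0.08575 m
N = 2 * 4.711 / 0.08575 = 109.88


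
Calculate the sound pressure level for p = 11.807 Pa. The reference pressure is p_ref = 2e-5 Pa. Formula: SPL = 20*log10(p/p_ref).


p / p_ref = 11.807 / 2e-5 = 590350
SPL = 20 * log10(590350) = 115.42 dB


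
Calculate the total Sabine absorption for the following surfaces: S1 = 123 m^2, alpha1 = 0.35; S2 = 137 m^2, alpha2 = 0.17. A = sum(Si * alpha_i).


123 * 0.35 = 43.05
137 * 0.17 = 23.29
A_total = 43.05 + 23.29 = 66.34 m^2


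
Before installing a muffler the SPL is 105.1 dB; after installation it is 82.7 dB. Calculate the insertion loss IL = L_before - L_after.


Insertion loss = SPL without muffler - SPL with muffler
IL = 105.1 - 82.7 = 22.4 dB


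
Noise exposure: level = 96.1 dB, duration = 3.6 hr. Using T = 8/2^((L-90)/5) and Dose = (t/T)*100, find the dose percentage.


T_allowed = 8 / 2^((96.1 - 90)/5) = 3.43426 hr
Dose = 3.6 / 3.43426 * 100 = 104.83 %


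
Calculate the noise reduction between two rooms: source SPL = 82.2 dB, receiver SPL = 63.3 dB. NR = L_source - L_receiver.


NR = L_source - L_receiver (difference between source and receiving room levels)
NR = 82.2 - 63.3 = 18.9 dB


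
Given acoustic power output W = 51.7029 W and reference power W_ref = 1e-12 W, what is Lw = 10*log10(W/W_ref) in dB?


W / W_ref = 51.7029 / 1e-12 = 5.17029e+13
Lw = 10 * log10(5.17029e+13) = 137.14 dB


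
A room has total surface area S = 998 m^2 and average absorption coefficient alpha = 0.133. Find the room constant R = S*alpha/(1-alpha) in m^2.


R = 998 * 0.133 / (1 - 0.133) = 153.1 m^2


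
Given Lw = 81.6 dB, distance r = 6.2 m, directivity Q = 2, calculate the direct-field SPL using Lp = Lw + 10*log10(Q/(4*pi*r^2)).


4*pi*r^2 = 4*pi*6.2^2 = 483.051 m^2
Q / (4*pi*r^2) = 2 / 483.051 = 0.00414035
Lp = 81.6 + 10*log10(0.00414035) = 57.77 dB


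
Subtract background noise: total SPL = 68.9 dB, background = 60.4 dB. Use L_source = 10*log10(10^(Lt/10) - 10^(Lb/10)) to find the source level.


10^(68.9/10) = 7.76247e+06
10^(60.4/10) = 1.09648e+06
Difference = 7.76247e+06 - 1.09648e+06 = 6.66599e+06
L_source = 10*log10(6.66599e+06) = 68.239 dB


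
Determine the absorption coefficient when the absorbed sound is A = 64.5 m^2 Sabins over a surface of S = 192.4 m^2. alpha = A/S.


Absorption coefficient = absorbed power / incident power
alpha = A / S = 64.5 / 192.4 = 0.33524


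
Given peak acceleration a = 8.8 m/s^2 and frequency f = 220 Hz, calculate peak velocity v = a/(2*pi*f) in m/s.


omega = 2*pi*f = 2*pi*220 = 1382.3 rad/s
v = a / omega = 8.8 / 1382.3 = 0.0063662 m/s


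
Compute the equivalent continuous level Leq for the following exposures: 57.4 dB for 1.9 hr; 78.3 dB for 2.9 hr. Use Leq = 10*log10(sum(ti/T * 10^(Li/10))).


T_total = 1.9 + 2.9 = 4.8 hr
(1.9/4.8) * 10^(57.4/10) = 217527
(2.9/4.8) * 10^(78.3/10) = 4.08467e+07
Sum = 217527 + 4.08467e+07 = 4.10642e+07
Leq = 10*log10(4.10642e+07) = 76.135 dB


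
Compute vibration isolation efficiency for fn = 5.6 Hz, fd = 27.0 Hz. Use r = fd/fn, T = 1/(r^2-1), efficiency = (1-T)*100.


r = 27.0 / 5.6 = 4.82143
r^2 - 1 = 4.82143^2 - 1 = 22.2462
T = 1/22.2462 = 0.0449515
Efficiency = (1 - 0.0449515)*100 = 95.505 %


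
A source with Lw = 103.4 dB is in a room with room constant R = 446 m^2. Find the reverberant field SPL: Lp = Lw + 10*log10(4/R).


4/R = 4/446 = 0.00896861
Lp = 103.4 + 10*log10(0.00896861) = 82.927 dB


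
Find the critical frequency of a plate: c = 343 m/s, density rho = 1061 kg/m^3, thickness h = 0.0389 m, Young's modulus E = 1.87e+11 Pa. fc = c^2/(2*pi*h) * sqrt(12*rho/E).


12*rho/E = 12*1061/1.87e+11 = 6.80856e-08
sqrt(12*rho/E) = sqrt(6.80856e-08) = 0.000260932
c^2/(2*pi*h) = 343^2/(2*pi*0.0389) = 481348
fc = 481348 * 0.000260932 = 125.6 Hz


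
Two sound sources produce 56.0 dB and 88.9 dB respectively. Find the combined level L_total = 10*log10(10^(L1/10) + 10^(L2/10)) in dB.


10^(56.0/10) = 398107
10^(88.9/10) = 7.76247e+08
Sum = 398107 + 7.76247e+08 = 7.76645e+08
L_total = 10*log10(7.76645e+08) = 88.902 dB


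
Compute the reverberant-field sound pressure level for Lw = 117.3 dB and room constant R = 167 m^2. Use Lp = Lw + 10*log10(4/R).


4/R = 4/167 = 0.0239521
Lp = 117.3 + 10*log10(0.0239521) = 101.09 dB


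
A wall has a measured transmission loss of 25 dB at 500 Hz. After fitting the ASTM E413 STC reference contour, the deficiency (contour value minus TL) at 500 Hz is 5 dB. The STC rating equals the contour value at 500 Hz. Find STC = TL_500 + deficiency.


By ASTM E413, STC = value of the fitted reference contour at 500 Hz.
Contour value at 500 Hz = TL_500 + deficiency = 25 + 5 = 30
STC = 30


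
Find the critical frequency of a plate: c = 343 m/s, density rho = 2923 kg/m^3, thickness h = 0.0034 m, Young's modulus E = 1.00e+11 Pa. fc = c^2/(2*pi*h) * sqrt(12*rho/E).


12*rho/E = 12*2923/1.00e+11 = 3.5076e-07
sqrt(12*rho/E) = sqrt(3.5076e-07) = 0.00059225
c^2/(2*pi*h) = 343^2/(2*pi*0.0034) = 5.50718e+06
fc = 5.50718e+06 * 0.00059225 = 3261.6 Hz


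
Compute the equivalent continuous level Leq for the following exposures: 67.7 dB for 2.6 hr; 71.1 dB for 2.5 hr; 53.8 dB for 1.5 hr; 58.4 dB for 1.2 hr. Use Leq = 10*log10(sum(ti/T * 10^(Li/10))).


T_total = 2.6 + 2.5 + 1.5 + 1.2 = 7.8 hr
(2.6/7.8) * 10^(67.7/10) = 1.96281e+06
(2.5/7.8) * 10^(71.1/10) = 4.129e+06
(1.5/7.8) * 10^(53.8/10) = 46131.4
(1.2/7.8) * 10^(58.4/10) = 106436
Sum = 1.96281e+06 + 4.129e+06 + 46131.4 + 106436 = 6.24438e+06
Leq = 10*log10(6.24438e+06) = 67.955 dB


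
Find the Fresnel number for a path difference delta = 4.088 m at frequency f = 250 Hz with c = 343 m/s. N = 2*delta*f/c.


N = 2*delta*f/c = 2*delta/lambda, where lambda = c/f
lambda = 343 / 250 = 1.372 m
N = 2 * 4.088 / 1.372 = 5.9592


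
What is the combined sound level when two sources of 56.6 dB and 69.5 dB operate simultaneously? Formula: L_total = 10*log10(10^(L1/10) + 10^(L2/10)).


10^(56.6/10) = 457088
10^(69.5/10) = 8.91251e+06
Sum = 457088 + 8.91251e+06 = 9.3696e+06
L_total = 10*log10(9.3696e+06) = 69.717 dB


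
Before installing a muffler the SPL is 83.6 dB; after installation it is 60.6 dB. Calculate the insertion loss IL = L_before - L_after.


Insertion loss = SPL without muffler - SPL with muffler
IL = 83.6 - 60.6 = 23 dB


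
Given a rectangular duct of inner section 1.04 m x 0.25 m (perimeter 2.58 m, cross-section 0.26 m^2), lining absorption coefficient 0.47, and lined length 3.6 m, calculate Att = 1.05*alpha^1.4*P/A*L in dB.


alpha^1.4 = 0.47^1.4 = 0.347486
Attenuation rate = 1.05 * alpha^1.4 * P / A
= 1.05 * 0.347486 * 2.58 / 0.26 = 3.62054 dB/m
Total Att = 3.62054 * 3.6 = 13.034 dB


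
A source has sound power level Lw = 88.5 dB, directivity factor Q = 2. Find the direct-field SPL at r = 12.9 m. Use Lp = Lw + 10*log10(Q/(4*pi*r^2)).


4*pi*r^2 = 4*pi*12.9^2 = 2091.17 m^2
Q / (4*pi*r^2) = 2 / 2091.17 = 0.000956402
Lp = 88.5 + 10*log10(0.000956402) = 58.306 dB


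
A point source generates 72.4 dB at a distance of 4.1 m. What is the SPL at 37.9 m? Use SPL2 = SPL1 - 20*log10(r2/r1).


r2/r1 = 37.9/4.1 = 9.2439
Correction = 20*log10(9.2439) = 19.3171 dB
SPL2 = 72.4 - 19.3171 = 53.083 dB


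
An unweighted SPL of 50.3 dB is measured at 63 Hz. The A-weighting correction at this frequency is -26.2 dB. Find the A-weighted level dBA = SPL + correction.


A-weighting table: 63 Hz -> -26.2 dB correction
SPL_A = SPL + correction = 50.3 + (-26.2) = 24.1 dBA


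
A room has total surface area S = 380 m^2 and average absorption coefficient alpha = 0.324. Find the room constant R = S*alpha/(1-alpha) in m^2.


R = 380 * 0.324 / (1 - 0.324) = 182.13 m^2


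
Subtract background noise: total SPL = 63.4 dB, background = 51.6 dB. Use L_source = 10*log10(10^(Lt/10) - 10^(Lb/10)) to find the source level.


10^(63.4/10) = 2.18776e+06
10^(51.6/10) = 144544
Difference = 2.18776e+06 - 144544 = 2.04322e+06
L_source = 10*log10(2.04322e+06) = 63.103 dB


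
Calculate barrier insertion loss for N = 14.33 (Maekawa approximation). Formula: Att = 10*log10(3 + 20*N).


3 + 20*N = 3 + 20*14.33 = 289.6
Att = 10*log10(289.6) = 24.618 dB


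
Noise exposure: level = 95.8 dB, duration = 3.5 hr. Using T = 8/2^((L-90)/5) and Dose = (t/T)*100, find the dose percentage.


T_allowed = 8 / 2^((95.8 - 90)/5) = 3.5801 hr
Dose = 3.5 / 3.5801 * 100 = 97.763 %


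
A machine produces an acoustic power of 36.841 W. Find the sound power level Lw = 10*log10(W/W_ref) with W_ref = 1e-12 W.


W / W_ref = 36.841 / 1e-12 = 3.6841e+13
Lw = 10 * log10(3.6841e+13) = 135.66 dB


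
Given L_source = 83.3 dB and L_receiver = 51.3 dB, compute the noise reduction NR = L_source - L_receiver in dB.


NR = L_source - L_receiver (difference between source and receiving room levels)
NR = 83.3 - 51.3 = 32 dB


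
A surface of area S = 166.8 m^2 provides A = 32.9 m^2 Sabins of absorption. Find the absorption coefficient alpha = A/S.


Absorption coefficient = absorbed power / incident power
alpha = A / S = 32.9 / 166.8 = 0.19724


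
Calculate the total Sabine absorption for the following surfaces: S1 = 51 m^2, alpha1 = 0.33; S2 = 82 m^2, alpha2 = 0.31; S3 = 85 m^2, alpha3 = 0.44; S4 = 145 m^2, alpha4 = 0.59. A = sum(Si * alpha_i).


51 * 0.33 = 16.83
82 * 0.31 = 25.42
85 * 0.44 = 37.4
145 * 0.59 = 85.55
A_total = 16.83 + 25.42 + 37.4 + 85.55 = 165.2 m^2


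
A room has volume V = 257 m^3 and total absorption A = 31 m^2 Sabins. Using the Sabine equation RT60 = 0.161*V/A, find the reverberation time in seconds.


RT60 = 0.161 * 257 / 31 = 1.3347 s


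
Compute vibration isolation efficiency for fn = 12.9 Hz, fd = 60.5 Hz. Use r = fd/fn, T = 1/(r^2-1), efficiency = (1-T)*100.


r = 60.5 / 12.9 = 4.68992
r^2 - 1 = 4.68992^2 - 1 = 20.9953
T = 1/20.9953 = 0.0476297
Efficiency = (1 - 0.0476297)*100 = 95.237 %


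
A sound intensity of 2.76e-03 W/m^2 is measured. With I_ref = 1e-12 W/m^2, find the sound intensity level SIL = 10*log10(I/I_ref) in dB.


I / I_ref = 2.76e-03 / 1e-12 = 2.76e+09
SIL = 10 * log10(2.76e+09) = 94.409 dB


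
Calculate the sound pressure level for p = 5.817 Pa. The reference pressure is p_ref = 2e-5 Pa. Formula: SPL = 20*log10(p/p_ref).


p / p_ref = 5.817 / 2e-5 = 290850
SPL = 20 * log10(290850) = 109.27 dB


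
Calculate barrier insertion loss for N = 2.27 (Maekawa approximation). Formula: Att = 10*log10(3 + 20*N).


3 + 20*N = 3 + 20*2.27 = 48.4
Att = 10*log10(48.4) = 16.848 dB


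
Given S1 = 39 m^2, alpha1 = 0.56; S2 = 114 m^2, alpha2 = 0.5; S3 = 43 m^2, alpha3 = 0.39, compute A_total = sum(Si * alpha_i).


39 * 0.56 = 21.84
114 * 0.5 = 57
43 * 0.39 = 16.77
A_total = 21.84 + 57 + 16.77 = 95.61 m^2


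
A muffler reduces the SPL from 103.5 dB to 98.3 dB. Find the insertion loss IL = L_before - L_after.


Insertion loss = SPL without muffler - SPL with muffler
IL = 103.5 - 98.3 = 5.2 dB


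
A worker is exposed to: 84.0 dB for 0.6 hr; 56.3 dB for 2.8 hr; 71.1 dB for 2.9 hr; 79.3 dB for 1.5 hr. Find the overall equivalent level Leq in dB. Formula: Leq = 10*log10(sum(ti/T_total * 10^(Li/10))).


T_total = 0.6 + 2.8 + 2.9 + 1.5 = 7.8 hr
(0.6/7.8) * 10^(84.0/10) = 1.93222e+07
(2.8/7.8) * 10^(56.3/10) = 153131
(2.9/7.8) * 10^(71.1/10) = 4.78965e+06
(1.5/7.8) * 10^(79.3/10) = 1.6368e+07
Sum = 1.93222e+07 + 153131 + 4.78965e+06 + 1.6368e+07 = 4.0633e+07
Leq = 10*log10(4.0633e+07) = 76.089 dB


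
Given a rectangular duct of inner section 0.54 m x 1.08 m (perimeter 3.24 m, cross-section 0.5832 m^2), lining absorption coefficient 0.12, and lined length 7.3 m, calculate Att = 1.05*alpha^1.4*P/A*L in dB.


alpha^1.4 = 0.12^1.4 = 0.0513871
Attenuation rate = 1.05 * alpha^1.4 * P / A
= 1.05 * 0.0513871 * 3.24 / 0.5832 = 0.299758 dB/m
Total Att = 0.299758 * 7.3 = 2.1882 dB


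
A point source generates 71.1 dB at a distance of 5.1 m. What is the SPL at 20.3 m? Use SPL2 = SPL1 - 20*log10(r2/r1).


r2/r1 = 20.3/5.1 = 3.98039
Correction = 20*log10(3.98039) = 11.9985 dB
SPL2 = 71.1 - 11.9985 = 59.101 dB


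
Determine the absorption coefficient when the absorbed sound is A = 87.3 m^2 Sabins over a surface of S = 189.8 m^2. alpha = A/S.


Absorption coefficient = absorbed power / incident power
alpha = A / S = 87.3 / 189.8 = 0.45996


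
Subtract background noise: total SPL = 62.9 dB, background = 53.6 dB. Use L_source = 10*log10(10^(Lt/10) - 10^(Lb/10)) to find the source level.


10^(62.9/10) = 1.94984e+06
10^(53.6/10) = 229087
Difference = 1.94984e+06 - 229087 = 1.72075e+06
L_source = 10*log10(1.72075e+06) = 62.357 dB


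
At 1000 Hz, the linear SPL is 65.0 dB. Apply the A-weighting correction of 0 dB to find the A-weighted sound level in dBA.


A-weighting table: 1000 Hz -> 0 dB correction
SPL_A = SPL + correction = 65.0 + (0) = 65 dBA


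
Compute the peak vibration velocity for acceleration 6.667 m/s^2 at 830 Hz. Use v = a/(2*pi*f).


omega = 2*pi*f = 2*pi*830 = 5215.04 rad/s
v = a / omega = 6.667 / 5215.04 = 0.0012784 m/s


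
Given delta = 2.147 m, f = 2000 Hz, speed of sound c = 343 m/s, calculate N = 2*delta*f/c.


N = 2*delta*f/c = 2*delta/lambda, where lambda = c/f
lambda = 343 / 2000 = 0.1715 m
N = 2 * 2.147 / 0.1715 = 25.038


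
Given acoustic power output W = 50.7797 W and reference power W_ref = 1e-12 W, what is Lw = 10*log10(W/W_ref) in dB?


W / W_ref = 50.7797 / 1e-12 = 5.07797e+13
Lw = 10 * log10(5.07797e+13) = 137.06 dB


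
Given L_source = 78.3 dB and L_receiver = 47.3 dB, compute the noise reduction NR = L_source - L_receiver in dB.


NR = L_source - L_receiver (difference between source and receiving room levels)
NR = 78.3 - 47.3 = 31 dB


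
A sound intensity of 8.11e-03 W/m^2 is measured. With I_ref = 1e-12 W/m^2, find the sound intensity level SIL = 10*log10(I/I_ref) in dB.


I / I_ref = 8.11e-03 / 1e-12 = 8.11e+09
SIL = 10 * log10(8.11e+09) = 99.09 dB


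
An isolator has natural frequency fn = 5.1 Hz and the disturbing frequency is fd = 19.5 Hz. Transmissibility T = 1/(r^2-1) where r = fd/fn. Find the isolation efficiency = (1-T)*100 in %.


r = 19.5 / 5.1 = 3.82353
r^2 - 1 = 3.82353^2 - 1 = 13.6194
T = 1/13.6194 = 0.0734247
Efficiency = (1 - 0.0734247)*100 = 92.658 %


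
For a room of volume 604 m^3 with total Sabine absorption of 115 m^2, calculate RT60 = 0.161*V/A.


RT60 = 0.161 * 604 / 115 = 0.8456 s


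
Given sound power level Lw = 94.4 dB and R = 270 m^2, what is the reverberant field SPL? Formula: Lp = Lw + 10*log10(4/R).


4/R = 4/270 = 0.0148148
Lp = 94.4 + 10*log10(0.0148148) = 76.107 dB


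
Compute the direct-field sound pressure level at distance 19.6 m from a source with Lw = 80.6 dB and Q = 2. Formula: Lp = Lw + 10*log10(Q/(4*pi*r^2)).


4*pi*r^2 = 4*pi*19.6^2 = 4827.5 m^2
Q / (4*pi*r^2) = 2 / 4827.5 = 0.000414293
Lp = 80.6 + 10*log10(0.000414293) = 46.773 dB


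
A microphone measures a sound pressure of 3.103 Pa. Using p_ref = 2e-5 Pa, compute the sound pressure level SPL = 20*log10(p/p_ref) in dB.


p / p_ref = 3.103 / 2e-5 = 155150
SPL = 20 * log10(155150) = 103.82 dB


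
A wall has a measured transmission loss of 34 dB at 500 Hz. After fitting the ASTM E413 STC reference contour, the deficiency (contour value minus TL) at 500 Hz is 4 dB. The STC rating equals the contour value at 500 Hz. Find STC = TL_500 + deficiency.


By ASTM E413, STC = value of the fitted reference contour at 500 Hz.
Contour value at 500 Hz = TL_500 + deficiency = 34 + 4 = 38
STC = 38


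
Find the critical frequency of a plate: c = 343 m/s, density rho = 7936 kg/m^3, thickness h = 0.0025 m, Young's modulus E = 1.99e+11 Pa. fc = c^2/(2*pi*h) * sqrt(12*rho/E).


12*rho/E = 12*7936/1.99e+11 = 4.78553e-07
sqrt(12*rho/E) = sqrt(4.78553e-07) = 0.000691775
c^2/(2*pi*h) = 343^2/(2*pi*0.0025) = 7.48977e+06
fc = 7.48977e+06 * 0.000691775 = 5181.2 Hz


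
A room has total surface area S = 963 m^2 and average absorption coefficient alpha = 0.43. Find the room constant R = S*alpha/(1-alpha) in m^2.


R = 963 * 0.43 / (1 - 0.43) = 726.47 m^2


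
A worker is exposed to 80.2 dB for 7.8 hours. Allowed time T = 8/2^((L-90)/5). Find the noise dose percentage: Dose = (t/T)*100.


T_allowed = 8 / 2^((80.2 - 90)/5) = 31.125 hr
Dose = 7.8 / 31.125 * 100 = 25.06 %


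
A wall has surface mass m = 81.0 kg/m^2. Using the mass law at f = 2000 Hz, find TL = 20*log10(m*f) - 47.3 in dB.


m * f = 81.0 * 2000 = 162000
20*log10(162000) = 104.19 dB
TL = 104.19 - 47.3 = 56.89 dB


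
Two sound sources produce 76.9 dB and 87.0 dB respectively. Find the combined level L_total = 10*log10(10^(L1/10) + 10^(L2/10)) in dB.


10^(76.9/10) = 4.89779e+07
10^(87.0/10) = 5.01187e+08
Sum = 4.89779e+07 + 5.01187e+08 = 5.50165e+08
L_total = 10*log10(5.50165e+08) = 87.405 dB


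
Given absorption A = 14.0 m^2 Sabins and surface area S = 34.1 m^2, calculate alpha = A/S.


Absorption coefficient = absorbed power / incident power
alpha = A / S = 14.0 / 34.1 = 0.41056


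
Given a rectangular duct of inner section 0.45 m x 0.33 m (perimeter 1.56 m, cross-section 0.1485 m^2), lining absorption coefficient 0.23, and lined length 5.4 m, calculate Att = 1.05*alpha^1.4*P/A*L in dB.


alpha^1.4 = 0.23^1.4 = 0.127767
Attenuation rate = 1.05 * alpha^1.4 * P / A
= 1.05 * 0.127767 * 1.56 / 0.1485 = 1.40931 dB/m
Total Att = 1.40931 * 5.4 = 7.6103 dB


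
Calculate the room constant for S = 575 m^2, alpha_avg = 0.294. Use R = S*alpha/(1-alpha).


R = 575 * 0.294 / (1 - 0.294) = 239.45 m^2


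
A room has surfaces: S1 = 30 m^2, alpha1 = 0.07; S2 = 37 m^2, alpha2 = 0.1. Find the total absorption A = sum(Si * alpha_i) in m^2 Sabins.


30 * 0.07 = 2.1
37 * 0.1 = 3.7
A_total = 2.1 + 3.7 = 5.8 m^2


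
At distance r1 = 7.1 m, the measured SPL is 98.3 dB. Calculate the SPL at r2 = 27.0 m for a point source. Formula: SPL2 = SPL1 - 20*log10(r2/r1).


r2/r1 = 27.0/7.1 = 3.80282
Correction = 20*log10(3.80282) = 11.6021 dB
SPL2 = 98.3 - 11.6021 = 86.698 dB


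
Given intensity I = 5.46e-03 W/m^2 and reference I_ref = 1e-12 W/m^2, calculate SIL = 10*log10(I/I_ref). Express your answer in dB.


I / I_ref = 5.46e-03 / 1e-12 = 5.46e+09
SIL = 10 * log10(5.46e+09) = 97.372 dB


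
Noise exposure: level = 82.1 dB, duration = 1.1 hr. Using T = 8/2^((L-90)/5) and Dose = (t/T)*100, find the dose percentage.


T_allowed = 8 / 2^((82.1 - 90)/5) = 23.9176 hr
Dose = 1.1 / 23.9176 * 100 = 4.5991 %


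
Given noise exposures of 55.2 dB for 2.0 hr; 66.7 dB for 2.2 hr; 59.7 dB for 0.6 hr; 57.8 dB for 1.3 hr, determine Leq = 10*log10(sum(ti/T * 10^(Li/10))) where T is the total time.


T_total = 2.0 + 2.2 + 0.6 + 1.3 = 6.1 hr
(2.0/6.1) * 10^(55.2/10) = 108568
(2.2/6.1) * 10^(66.7/10) = 1.68691e+06
(0.6/6.1) * 10^(59.7/10) = 91795.5
(1.3/6.1) * 10^(57.8/10) = 128414
Sum = 108568 + 1.68691e+06 + 91795.5 + 128414 = 2.01569e+06
Leq = 10*log10(2.01569e+06) = 63.044 dB


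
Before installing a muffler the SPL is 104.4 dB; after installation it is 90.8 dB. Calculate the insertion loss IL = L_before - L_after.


Insertion loss = SPL without muffler - SPL with muffler
IL = 104.4 - 90.8 = 13.6 dB


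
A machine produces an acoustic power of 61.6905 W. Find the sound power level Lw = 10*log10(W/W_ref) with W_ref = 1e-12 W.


W / W_ref = 61.6905 / 1e-12 = 6.16905e+13
Lw = 10 * log10(6.16905e+13) = 137.9 dB


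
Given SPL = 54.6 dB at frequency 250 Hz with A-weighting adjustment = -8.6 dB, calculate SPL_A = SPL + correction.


A-weighting table: 250 Hz -> -8.6 dB correction
SPL_A = SPL + correction = 54.6 + (-8.6) = 46 dBA


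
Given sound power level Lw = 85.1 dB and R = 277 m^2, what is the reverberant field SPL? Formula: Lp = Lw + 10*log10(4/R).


4/R = 4/277 = 0.0144404
Lp = 85.1 + 10*log10(0.0144404) = 66.696 dB


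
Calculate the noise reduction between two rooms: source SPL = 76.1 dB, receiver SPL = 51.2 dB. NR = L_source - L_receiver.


NR = L_source - L_receiver (difference between source and receiving room levels)
NR = 76.1 - 51.2 = 24.9 dB


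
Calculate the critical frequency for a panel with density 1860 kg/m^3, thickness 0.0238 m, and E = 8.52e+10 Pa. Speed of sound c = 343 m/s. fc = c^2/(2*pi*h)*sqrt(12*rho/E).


12*rho/E = 12*1860/8.52e+10 = 2.61972e-07
sqrt(12*rho/E) = sqrt(2.61972e-07) = 0.000511832
c^2/(2*pi*h) = 343^2/(2*pi*0.0238) = 786740
fc = 786740 * 0.000511832 = 402.68 Hz


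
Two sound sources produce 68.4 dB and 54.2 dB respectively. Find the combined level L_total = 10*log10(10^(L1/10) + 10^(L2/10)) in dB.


10^(68.4/10) = 6.91831e+06
10^(54.2/10) = 263027
Sum = 6.91831e+06 + 263027 = 7.18134e+06
L_total = 10*log10(7.18134e+06) = 68.562 dB


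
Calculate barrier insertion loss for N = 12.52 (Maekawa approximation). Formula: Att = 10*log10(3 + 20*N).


3 + 20*N = 3 + 20*12.52 = 253.4
Att = 10*log10(253.4) = 24.038 dB


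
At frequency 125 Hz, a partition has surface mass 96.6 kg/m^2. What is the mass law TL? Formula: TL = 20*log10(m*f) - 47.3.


m * f = 96.6 * 125 = 12075
20*log10(12075) = 81.6377 dB
TL = 81.6377 - 47.3 = 34.338 dB


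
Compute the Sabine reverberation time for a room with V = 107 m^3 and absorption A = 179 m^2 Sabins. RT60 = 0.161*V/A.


RT60 = 0.161 * 107 / 179 = 0.09624 s


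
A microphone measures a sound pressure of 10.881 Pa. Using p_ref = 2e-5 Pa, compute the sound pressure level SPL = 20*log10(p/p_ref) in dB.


p / p_ref = 10.881 / 2e-5 = 544050
SPL = 20 * log10(544050) = 114.71 dB


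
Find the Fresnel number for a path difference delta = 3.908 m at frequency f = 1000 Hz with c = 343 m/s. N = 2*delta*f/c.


N = 2*delta*f/c = 2*delta/lambda, where lambda = c/f
lambda = 343 / 1000 = 0.343 m
N = 2 * 3.908 / 0.343 = 22.787


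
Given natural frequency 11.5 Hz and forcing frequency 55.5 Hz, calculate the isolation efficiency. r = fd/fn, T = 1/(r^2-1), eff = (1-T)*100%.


r = 55.5 / 11.5 = 4.82609
r^2 - 1 = 4.82609^2 - 1 = 22.2911
T = 1/22.2911 = 0.044861
Efficiency = (1 - 0.044861)*100 = 95.514 %


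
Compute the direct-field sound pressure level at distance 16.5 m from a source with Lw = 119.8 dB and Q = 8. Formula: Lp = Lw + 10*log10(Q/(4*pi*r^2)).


4*pi*r^2 = 4*pi*16.5^2 = 3421.19 m^2
Q / (4*pi*r^2) = 8 / 3421.19 = 0.00233837
Lp = 119.8 + 10*log10(0.00233837) = 93.489 dB


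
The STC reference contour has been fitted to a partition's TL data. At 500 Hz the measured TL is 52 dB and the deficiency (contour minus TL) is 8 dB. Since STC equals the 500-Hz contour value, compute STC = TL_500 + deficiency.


By ASTM E413, STC = value of the fitted reference contour at 500 Hz.
Contour value at 500 Hz = TL_500 + deficiency = 52 + 8 = 60
STC = 60


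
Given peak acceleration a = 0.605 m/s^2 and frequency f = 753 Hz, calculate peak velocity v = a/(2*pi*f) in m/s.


omega = 2*pi*f = 2*pi*753 = 4731.24 rad/s
v = a / omega = 0.605 / 4731.24 = 0.00012787 m/s


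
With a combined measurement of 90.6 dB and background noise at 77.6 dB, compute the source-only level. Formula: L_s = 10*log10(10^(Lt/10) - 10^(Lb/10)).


10^(90.6/10) = 1.14815e+09
10^(77.6/10) = 5.7544e+07
Difference = 1.14815e+09 - 5.7544e+07 = 1.09061e+09
L_source = 10*log10(1.09061e+09) = 90.377 dB


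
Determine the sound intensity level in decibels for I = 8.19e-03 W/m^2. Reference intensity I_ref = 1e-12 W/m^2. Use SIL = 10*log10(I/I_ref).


I / I_ref = 8.19e-03 / 1e-12 = 8.19e+09
SIL = 10 * log10(8.19e+09) = 99.133 dB


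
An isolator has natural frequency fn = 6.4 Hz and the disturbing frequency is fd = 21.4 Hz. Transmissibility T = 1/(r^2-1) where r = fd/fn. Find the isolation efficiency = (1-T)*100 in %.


r = 21.4 / 6.4 = 3.34375
r^2 - 1 = 3.34375^2 - 1 = 10.1807
T = 1/10.1807 = 0.0982251
Efficiency = (1 - 0.0982251)*100 = 90.177 %


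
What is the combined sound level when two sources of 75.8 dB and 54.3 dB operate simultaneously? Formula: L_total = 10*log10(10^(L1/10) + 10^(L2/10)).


10^(75.8/10) = 3.80189e+07
10^(54.3/10) = 269153
Sum = 3.80189e+07 + 269153 = 3.82881e+07
L_total = 10*log10(3.82881e+07) = 75.831 dB


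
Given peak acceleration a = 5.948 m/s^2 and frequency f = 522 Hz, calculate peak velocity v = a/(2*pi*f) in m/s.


omega = 2*pi*f = 2*pi*522 = 3279.82 rad/s
v = a / omega = 5.948 / 3279.82 = 0.0018135 m/s


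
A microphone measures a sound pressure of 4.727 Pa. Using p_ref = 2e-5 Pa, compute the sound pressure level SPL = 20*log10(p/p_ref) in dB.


p / p_ref = 4.727 / 2e-5 = 236350
SPL = 20 * log10(236350) = 107.47 dB
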